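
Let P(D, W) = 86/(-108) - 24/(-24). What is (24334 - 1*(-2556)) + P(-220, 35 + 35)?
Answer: 1452071/54 ≈ 26890.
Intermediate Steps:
P(D, W) = 11/54 (P(D, W) = 86*(-1/108) - 24*(-1/24) = -43/54 + 1 = 11/54)
(24334 - 1*(-2556)) + P(-220, 35 + 35) = (24334 - 1*(-2556)) + 11/54 = (24334 + 2556) + 11/54 = 26890 + 11/54 = 1452071/54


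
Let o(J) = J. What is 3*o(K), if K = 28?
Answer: 84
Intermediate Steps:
3*o(K) = 3*28 = 84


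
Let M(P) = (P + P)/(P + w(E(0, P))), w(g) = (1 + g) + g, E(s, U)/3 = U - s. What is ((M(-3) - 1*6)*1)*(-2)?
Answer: 57/5 ≈ 11.400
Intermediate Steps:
E(s, U) = -3*s + 3*U (E(s, U) = 3*(U - s) = -3*s + 3*U)
w(g) = 1 + 2*g
M(P) = 2*P/(1 + 7*P) (M(P) = (P + P)/(P + (1 + 2*(-3*0 + 3*P))) = (2*P)/(P + (1 + 2*(0 + 3*P))) = (2*P)/(P + (1 + 2*(3*P))) = (2*P)/(P + (1 + 6*P)) = (2*P)/(1 + 7*P) = 2*P/(1 + 7*P))
((M(-3) - 1*6)*1)*(-2) = ((2*(-3)/(1 + 7*(-3)) - 1*6)*1)*(-2) = ((2*(-3)/(1 - 21) - 6)*1)*(-2) = ((2*(-3)/(-20) - 6)*1)*(-2) = ((2*(-3)*(-1/20) - 6)*1)*(-2) = ((3/10 - 6)*1)*(-2) = -57/10*1*(-2) = -57/10*(-2) = 57/5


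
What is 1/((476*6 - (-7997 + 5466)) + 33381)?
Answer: 1/38768 ≈ 2.5794e-5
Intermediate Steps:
1/((476*6 - (-7997 + 5466)) + 33381) = 1/((2856 - 1*(-2531)) + 33381) = 1/((2856 + 2531) + 33381) = 1/(5387 + 33381) = 1/38768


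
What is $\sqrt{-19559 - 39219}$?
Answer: $i \sqrt{58778} \approx 242.44 i$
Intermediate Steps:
$\sqrt{-19559 - 39219} = \sqrt{-58778} = i \sqrt{58778}$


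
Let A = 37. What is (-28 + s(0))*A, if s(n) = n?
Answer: -1036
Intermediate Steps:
(-28 + s(0))*A = (-28 + 0)*37 = -28*37 = -1036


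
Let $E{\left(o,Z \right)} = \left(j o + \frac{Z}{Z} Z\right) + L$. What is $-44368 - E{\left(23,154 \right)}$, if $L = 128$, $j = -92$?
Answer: $-42534$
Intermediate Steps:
$E{\left(o,Z \right)} = 128 + Z - 92 o$ ($E{\left(o,Z \right)} = \left(- 92 o + \frac{Z}{Z} Z\right) + 128 = \left(- 92 o + 1 Z\right) + 128 = \left(- 92 o + Z\right) + 128 = \left(Z - 92 o\right) + 128 = 128 + Z - 92 o$)
$-44368 - E{\left(23,154 \right)} = -44368 - \left(128 + 154 - 2116\right) = -44368 - -1834 = -44368 + 1834 = -42534$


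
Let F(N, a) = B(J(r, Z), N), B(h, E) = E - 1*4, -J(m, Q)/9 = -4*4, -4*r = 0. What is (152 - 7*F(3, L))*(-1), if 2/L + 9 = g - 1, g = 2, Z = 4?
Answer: -159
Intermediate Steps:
r = 0 (r = -1/4*0 = 0)
J(m, Q) = 144 (J(m, Q) = -(-36)*4 = -9*(-16) = 144)
L = -1/4 (L = 2/(-9 + (2 - 1)) = 2/(-9 + 1) = 2/(-8) = 2*(-1/8) = -1/4 ≈ -0.25000)
B(h, E) = -4 + E (B(h, E) = E - 4 = -4 + E)
F(N, a) = -4 + N
(152 - 7*F(3, L))*(-1) = (152 - 7*(-4 + 3))*(-1) = (152 - 7*(-1))*(-1) = (152 + 7)*(-1) = 159*(-1) = -159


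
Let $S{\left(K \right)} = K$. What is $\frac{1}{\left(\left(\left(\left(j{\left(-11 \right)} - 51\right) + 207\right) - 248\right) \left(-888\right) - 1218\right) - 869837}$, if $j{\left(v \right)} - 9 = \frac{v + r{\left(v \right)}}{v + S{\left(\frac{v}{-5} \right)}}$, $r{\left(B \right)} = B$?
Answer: $- \frac{1}{799571} \approx -1.2507 \cdot 10^{-6}$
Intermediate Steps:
$j{\left(v \right)} = \frac{23}{2}$ ($j{\left(v \right)} = 9 + \frac{v + v}{v + \frac{v}{-5}} = 9 + \frac{2 v}{v + v \left(- \frac{1}{5}\right)} = 9 + \frac{2 v}{v - \frac{v}{5}} = 9 + \frac{2 v}{\frac{4}{5} v} = 9 + 2 v \frac{5}{4 v} = 9 + \frac{5}{2} = \frac{23}{2}$)
$\frac{1}{\left(\left(\left(\left(j{\left(-11 \right)} - 51\right) + 207\right) - 248\right) \left(-888\right) - 1218\right) - 869837} = \frac{1}{\left(\left(\left(\left(\frac{23}{2} - 51\right) + 207\right) - 248\right) \left(-888\right) - 1218\right) - 869837} = \frac{1}{\left(\left(\left(- \frac{79}{2} + 207\right) - 248\right) \left(-888\right) - 1218\right) - 869837} = \frac{1}{\left(\left(\frac{335}{2} - 248\right) \left(-888\right) - 1218\right) - 869837} = \frac{1}{\left(\left(- \frac{161}{2}\right) \left(-888\right) - 1218\right) - 869837} = \frac{1}{\left(71484 - 1218\right) - 869837} = \frac{1}{70266 - 869837} = \frac{1}{-799571} = - \frac{1}{799571}$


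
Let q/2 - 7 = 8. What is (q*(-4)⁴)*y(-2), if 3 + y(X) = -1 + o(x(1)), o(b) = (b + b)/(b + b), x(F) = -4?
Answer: -23040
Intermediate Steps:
q = 30 (q = 14 + 2*8 = 14 + 16 = 30)
o(b) = 1 (o(b) = (2*b)/((2*b)) = (2*b)*(1/(2*b)) = 1)
y(X) = -3 (y(X) = -3 + (-1 + 1) = -3 + 0 = -3)
(q*(-4)⁴)*y(-2) = (30*(-4)⁴)*(-3) = (30*256)*(-3) = 7680*(-3) = -23040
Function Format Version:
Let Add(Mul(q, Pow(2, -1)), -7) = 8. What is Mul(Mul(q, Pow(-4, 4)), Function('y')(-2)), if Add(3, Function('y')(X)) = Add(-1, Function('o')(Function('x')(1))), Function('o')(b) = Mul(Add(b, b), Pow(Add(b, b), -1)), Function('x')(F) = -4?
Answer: -23040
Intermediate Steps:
q = 30 (q = Add(14, Mul(2, 8)) = Add(14, 16) = 30)
Function('o')(b) = 1 (Function('o')(b) = Mul(Mul(2, b), Pow(Mul(2, b), -1)) = Mul(Mul(2, b), Mul(Rational(1, 2), Pow(b, -1))) = 1)
Function('y')(X) = -3 (Function('y')(X) = Add(-3, Add(-1, 1)) = Add(-3, 0) = -3)
Mul(Mul(q, Pow(-4, 4)), Function('y')(-2)) = Mul(Mul(30, Pow(-4, 4)), -3) = Mul(Mul(30, 256), -3) = Mul(7680, -3) = -23040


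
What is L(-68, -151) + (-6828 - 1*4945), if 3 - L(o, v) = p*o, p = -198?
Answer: -25234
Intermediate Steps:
L(o, v) = 3 + 198*o (L(o, v) = 3 - (-198)*o = 3 + 198*o)
L(-68, -151) + (-6828 - 1*4945) = (3 + 198*(-68)) + (-6828 - 1*4945) = (3 - 13464) + (-6828 - 4945) = -13461 - 11773 = -25234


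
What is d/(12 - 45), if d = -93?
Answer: 31/11 ≈ 2.8182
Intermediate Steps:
d/(12 - 45) = -93/(12 - 45) = -93/(-33) = -93*(-1/33) = 31/11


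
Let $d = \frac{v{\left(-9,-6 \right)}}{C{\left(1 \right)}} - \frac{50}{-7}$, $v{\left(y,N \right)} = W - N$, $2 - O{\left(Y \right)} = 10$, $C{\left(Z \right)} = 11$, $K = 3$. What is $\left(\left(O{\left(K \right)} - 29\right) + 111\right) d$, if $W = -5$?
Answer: $\frac{41218}{77} \approx 535.3$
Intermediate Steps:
$O{\left(Y \right)} = -8$ ($O{\left(Y \right)} = 2 - 10 = -8$)
$v{\left(y,N \right)} = -5 - N$
$d = \frac{557}{77}$ ($d = \frac{-5 - -6}{11} - \frac{50}{-7} = \left(-5 + 6\right) \frac{1}{11} - - \frac{50}{7} = 1 \cdot \frac{1}{11} + \frac{50}{7} = \frac{1}{11} + \frac{50}{7} = \frac{557}{77} \approx 7.2338$)
$\left(\left(O{\left(K \right)} - 29\right) + 111\right) d = \left(\left(-8 - 29\right) + 111\right) \frac{557}{77} = \left(-37 + 111\right) \frac{557}{77} = 74 \cdot \frac{557}{77} = \frac{41218}{77}$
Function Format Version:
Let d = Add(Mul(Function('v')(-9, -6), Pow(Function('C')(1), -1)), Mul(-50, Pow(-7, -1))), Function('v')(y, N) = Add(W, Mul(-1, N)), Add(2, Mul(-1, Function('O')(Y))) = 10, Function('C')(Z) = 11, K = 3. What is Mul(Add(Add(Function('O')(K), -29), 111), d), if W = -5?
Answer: Rational(41218, 77) ≈ 535.30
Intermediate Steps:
Function('O')(Y) = -8 (Function('O')(Y) = Add(2, Mul(-1, 10)) = Add(2, -10) = -8)
Function('v')(y, N) = Add(-5, Mul(-1, N))
d = Rational(557, 77) (d = Add(Mul(Add(-5, Mul(-1, -6)), Pow(11, -1)), Mul(-50, Pow(-7, -1))) = Add(Mul(Add(-5, 6), Rational(1, 11)), Mul(-50, Rational(-1, 7))) = Add(Mul(1, Rational(1, 11)), Rational(50, 7)) = Add(Rational(1, 11), Rational(50, 7)) = Rational(557, 77) ≈ 7.2338)
Mul(Add(Add(Function('O')(K), -29), 111), d) = Mul(Add(Add(-8, -29), 111), Rational(557, 77)) = Mul(Add(-37, 111), Rational(557, 77)) = Mul(74, Rational(557, 77)) = Rational(41218, 77)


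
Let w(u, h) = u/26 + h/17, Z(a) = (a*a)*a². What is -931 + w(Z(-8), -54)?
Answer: -171637/221 ≈ -776.64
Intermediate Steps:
Z(a) = a⁴ (Z(a) = a²*a² = a⁴)
w(u, h) = h/17 + u/26 (w(u, h) = u*(1/26) + h*(1/17) = u/26 + h/17 = h/17 + u/26)
-931 + w(Z(-8), -54) = -931 + ((1/17)*(-54) + (1/26)*(-8)⁴) = -931 + (-54/17 + (1/26)*4096) = -931 + (-54/17 + 2048/13) = -931 + 34114/221 = -171637/221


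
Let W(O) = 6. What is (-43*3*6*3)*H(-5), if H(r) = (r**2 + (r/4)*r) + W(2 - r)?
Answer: -172989/2 ≈ -86495.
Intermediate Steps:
H(r) = 6 + 5*r**2/4 (H(r) = (r**2 + (r/4)*r) + 6 = (r**2 + r**2/4) + 6 = 5*r**2/4 + 6 = 6 + 5*r**2/4)
(-43*3*6*3)*H(-5) = (-43*3*6*3)*(6 + (5/4)*(-5)**2) = (-774*3)*(6 + (5/4)*25) = (-43*54)*(6 + 125/4) = -2322*149/4 = -172989/2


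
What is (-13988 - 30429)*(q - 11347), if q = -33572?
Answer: 1995167223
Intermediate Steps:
(-13988 - 30429)*(q - 11347) = (-13988 - 30429)*(-33572 - 11347) = -44417*(-44919) = 1995167223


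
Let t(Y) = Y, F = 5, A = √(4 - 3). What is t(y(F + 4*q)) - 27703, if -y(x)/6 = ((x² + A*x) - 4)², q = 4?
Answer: -1286287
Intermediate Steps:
A = 1 (A = √1 = 1)
y(x) = -6*(-4 + x + x²)² (y(x) = -6*((x² + 1*x) - 4)² = -6*((x² + x) - 4)² = -6*((x + x²) - 4)² = -6*(-4 + x + x²)²)
t(y(F + 4*q)) - 27703 = -6*(-4 + (5 + 4*4) + (5 + 4*4)²)² - 27703 = -6*(-4 + (5 + 16) + (5 + 16)²)² - 27703 = -6*(-4 + 21 + 21²)² - 27703 = -6*(-4 + 21 + 441)² - 27703 = -6*458² - 27703 = -6*209764 - 27703 = -1258584 - 27703 = -1286287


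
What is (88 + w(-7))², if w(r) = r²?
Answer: 18769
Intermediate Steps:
(88 + w(-7))² = (88 + (-7)²)² = (88 + 49)² = 137² = 18769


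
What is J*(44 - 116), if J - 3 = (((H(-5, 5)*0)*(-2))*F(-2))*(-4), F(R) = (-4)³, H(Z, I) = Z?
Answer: -216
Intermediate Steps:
F(R) = -64
J = 3 (J = 3 + ((-5*0*(-2))*(-64))*(-4) = 3 + ((0*(-2))*(-64))*(-4) = 3 + (0*(-64))*(-4) = 3 + 0*(-4) = 3 + 0 = 3)
J*(44 - 116) = 3*(44 - 116) = 3*(-72) = -216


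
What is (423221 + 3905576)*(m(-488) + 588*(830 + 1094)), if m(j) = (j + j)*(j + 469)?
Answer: 4977493203232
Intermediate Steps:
m(j) = 2*j*(469 + j) (m(j) = (2*j)*(469 + j) = 2*j*(469 + j))
(423221 + 3905576)*(m(-488) + 588*(830 + 1094)) = (423221 + 3905576)*(2*(-488)*(469 - 488) + 588*(830 + 1094)) = 4328797*(2*(-488)*(-19) + 588*1924) = 4328797*(18544 + 1131312) = 4328797*1149856 = 4977493203232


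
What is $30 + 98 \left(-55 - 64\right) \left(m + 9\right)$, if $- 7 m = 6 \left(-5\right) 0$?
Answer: $-104928$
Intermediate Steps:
$m = 0$ ($m = - \frac{6 \left(-5\right) 0}{7} = - \frac{\left(-30\right) 0}{7} = \left(- \frac{1}{7}\right) 0 = 0$)
$30 + 98 \left(-55 - 64\right) \left(m + 9\right) = 30 + 98 \left(-55 - 64\right) \left(0 + 9\right) = 30 + 98 \left(\left(-119\right) 9\right) = 30 + 98 \left(-1071\right) = 30 - 104958 = -104928$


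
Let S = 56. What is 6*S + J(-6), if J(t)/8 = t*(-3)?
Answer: 480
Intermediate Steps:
J(t) = -24*t (J(t) = 8*(t*(-3)) = 8*(-3*t) = -24*t)
6*S + J(-6) = 6*56 - 24*(-6) = 336 + 144 = 480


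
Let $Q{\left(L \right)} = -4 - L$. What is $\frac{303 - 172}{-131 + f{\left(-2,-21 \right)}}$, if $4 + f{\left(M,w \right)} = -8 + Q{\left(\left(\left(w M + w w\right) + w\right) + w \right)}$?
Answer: $- \frac{131}{588} \approx -0.22279$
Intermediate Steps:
$f{\left(M,w \right)} = -16 - w^{2} - 2 w - M w$ ($f{\left(M,w \right)} = -4 - \left(12 + 2 w + w M + w w\right) = -4 - \left(12 + w^{2} + 2 w + M w\right) = -16 - w^{2} - 2 w - M w$)
$\frac{303 - 172}{-131 + f{\left(-2,-21 \right)}} = \frac{303 - 172}{-131 - \left(16 - 21 \left(2 - 2 - 21\right)\right)} = \frac{131}{-131 - \left(16 - -441\right)} = \frac{131}{-131 - 457} = \frac{131}{-588} = 131 \left(- \frac{1}{588}\right) = - \frac{131}{588}$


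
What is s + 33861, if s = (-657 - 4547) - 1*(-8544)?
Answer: 37201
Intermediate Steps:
s = 3340 (s = -5204 + 8544 = 3340)
s + 33861 = 3340 + 33861 = 37201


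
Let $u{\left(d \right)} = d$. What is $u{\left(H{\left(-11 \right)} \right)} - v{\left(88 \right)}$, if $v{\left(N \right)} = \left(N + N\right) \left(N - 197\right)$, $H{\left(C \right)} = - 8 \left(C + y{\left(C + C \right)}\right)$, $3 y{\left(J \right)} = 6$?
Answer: $19256$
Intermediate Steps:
$y{\left(J \right)} = 2$ ($y{\left(J \right)} = \frac{1}{3} \cdot 6 = 2$)
$H{\left(C \right)} = -16 - 8 C$ ($H{\left(C \right)} = - 8 \left(C + 2\right) = - 8 \left(2 + C\right) = -16 - 8 C$)
$v{\left(N \right)} = 2 N \left(-197 + N\right)$
$u{\left(H{\left(-11 \right)} \right)} - v{\left(88 \right)} = \left(-16 - -88\right) - 2 \cdot 88 \left(-197 + 88\right) = \left(-16 + 88\right) - 2 \cdot 88 \left(-109\right) = 72 - -19184 = 72 + 19184 = 19256$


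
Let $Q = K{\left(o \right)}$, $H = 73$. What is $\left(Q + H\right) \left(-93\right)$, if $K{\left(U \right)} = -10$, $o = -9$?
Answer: $-5859$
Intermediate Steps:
$Q = -10$
$\left(Q + H\right) \left(-93\right) = \left(-10 + 73\right) \left(-93\right) = 63 \left(-93\right) = -5859$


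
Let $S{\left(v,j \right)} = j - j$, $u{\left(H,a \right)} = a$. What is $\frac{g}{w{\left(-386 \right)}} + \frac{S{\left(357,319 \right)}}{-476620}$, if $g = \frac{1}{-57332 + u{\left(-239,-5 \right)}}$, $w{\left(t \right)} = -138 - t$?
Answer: $- \frac{1}{14219576} \approx -7.0326 \cdot 10^{-8}$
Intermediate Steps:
$S{\left(v,j \right)} = 0$
$g = - \frac{1}{57337}$ ($g = \frac{1}{-57332 - 5} = \frac{1}{-57337} = - \frac{1}{57337} \approx -1.7441 \cdot 10^{-5}$)
$\frac{g}{w{\left(-386 \right)}} + \frac{S{\left(357,319 \right)}}{-476620} = - \frac{1}{57337 \left(-138 - -386\right)} + \frac{0}{-476620} = - \frac{1}{57337 \left(-138 + 386\right)} + 0 \left(- \frac{1}{476620}\right) = - \frac{1}{57337 \cdot 248} + 0 = \left(- \frac{1}{57337}\right) \frac{1}{248} + 0 = - \frac{1}{14219576} + 0 = - \frac{1}{14219576}$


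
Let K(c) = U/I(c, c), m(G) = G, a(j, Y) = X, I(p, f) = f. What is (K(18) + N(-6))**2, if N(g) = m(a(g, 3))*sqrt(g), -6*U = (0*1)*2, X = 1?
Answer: -6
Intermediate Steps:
a(j, Y) = 1
U = 0 (U = -0*1*2/6 = -0*2 = -1/6*0 = 0)
N(g) = sqrt(g) (N(g) = 1*sqrt(g) = sqrt(g))
K(c) = 0 (K(c) = 0/c = 0)
(K(18) + N(-6))**2 = (0 + sqrt(-6))**2 = (0 + I*sqrt(6))**2 = (I*sqrt(6))**2 = -6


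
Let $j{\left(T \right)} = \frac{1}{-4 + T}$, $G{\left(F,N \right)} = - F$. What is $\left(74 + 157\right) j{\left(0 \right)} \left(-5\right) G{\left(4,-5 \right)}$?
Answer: $-1155$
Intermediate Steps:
$\left(74 + 157\right) j{\left(0 \right)} \left(-5\right) G{\left(4,-5 \right)} = \left(74 + 157\right) \frac{1}{-4 + 0} \left(-5\right) \left(\left(-1\right) 4\right) = 231 \frac{1}{-4} \left(-5\right) \left(-4\right) = 231 \left(- \frac{1}{4}\right) \left(-5\right) \left(-4\right) = 231 \cdot \frac{5}{4} \left(-4\right) = 231 \left(-5\right) = -1155$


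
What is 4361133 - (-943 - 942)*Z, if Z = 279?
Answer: 4887048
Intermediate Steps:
4361133 - (-943 - 942)*Z = 4361133 - (-943 - 942)*279 = 4361133 - (-1885)*279 = 4361133 - 1*(-525915) = 4361133 + 525915 = 4887048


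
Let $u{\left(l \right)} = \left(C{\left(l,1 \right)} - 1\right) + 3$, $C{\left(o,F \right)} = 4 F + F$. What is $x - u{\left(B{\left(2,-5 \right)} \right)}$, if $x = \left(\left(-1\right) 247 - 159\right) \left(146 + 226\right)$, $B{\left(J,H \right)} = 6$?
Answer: $-151039$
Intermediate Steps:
$C{\left(o,F \right)} = 5 F$
$u{\left(l \right)} = 7$ ($u{\left(l \right)} = \left(5 \cdot 1 - 1\right) + 3 = \left(5 - 1\right) + 3 = 4 + 3 = 7$)
$x = -151032$ ($x = \left(-247 - 159\right) 372 = \left(-406\right) 372 = -151032$)
$x - u{\left(B{\left(2,-5 \right)} \right)} = -151032 - 7 = -151039$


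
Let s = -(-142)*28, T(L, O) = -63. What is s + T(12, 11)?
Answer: 3913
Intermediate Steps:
s = 3976 (s = -142*(-28) = 3976)
s + T(12, 11) = 3976 - 63 = 3913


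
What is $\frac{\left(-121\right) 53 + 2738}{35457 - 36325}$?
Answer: $\frac{525}{124} \approx 4.2339$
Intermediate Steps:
$\frac{\left(-121\right) 53 + 2738}{35457 - 36325} = \frac{-6413 + 2738}{-868} = \left(-3675\right) \left(- \frac{1}{868}\right) = \frac{525}{124}$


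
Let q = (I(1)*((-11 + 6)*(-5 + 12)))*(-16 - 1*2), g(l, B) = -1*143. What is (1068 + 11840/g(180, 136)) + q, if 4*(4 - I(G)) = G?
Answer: 957443/286 ≈ 3347.7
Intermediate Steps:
I(G) = 4 - G/4
g(l, B) = -143
q = 4725/2 (q = ((4 - ¼*1)*((-11 + 6)*(-5 + 12)))*(-16 - 1*2) = ((4 - ¼)*(-5*7))*(-16 - 2) = ((15/4)*(-35))*(-18) = -525/4*(-18) = 4725/2 ≈ 2362.5)
(1068 + 11840/g(180, 136)) + q = (1068 + 11840/(-143)) + 4725/2 = (1068 + 11840*(-1/143)) + 4725/2 = (1068 - 11840/143) + 4725/2 = 140884/143 + 4725/2 = 957443/286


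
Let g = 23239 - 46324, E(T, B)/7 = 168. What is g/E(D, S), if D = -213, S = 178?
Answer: -7695/392 ≈ -19.630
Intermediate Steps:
E(T, B) = 1176 (E(T, B) = 7*168 = 1176)
g = -23085
g/E(D, S) = -23085/1176 = -23085*1/1176 = -7695/392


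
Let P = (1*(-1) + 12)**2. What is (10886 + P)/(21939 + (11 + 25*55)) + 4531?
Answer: 35232194/7775 ≈ 4531.5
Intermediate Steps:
P = 121 (P = (-1 + 12)**2 = 11**2 = 121)
(10886 + P)/(21939 + (11 + 25*55)) + 4531 = (10886 + 121)/(21939 + (11 + 25*55)) + 4531 = 11007/(21939 + (11 + 1375)) + 4531 = 11007/(21939 + 1386) + 4531 = 11007/23325 + 4531 = 11007*(1/23325) + 4531 = 3669/7775 + 4531 = 35232194/7775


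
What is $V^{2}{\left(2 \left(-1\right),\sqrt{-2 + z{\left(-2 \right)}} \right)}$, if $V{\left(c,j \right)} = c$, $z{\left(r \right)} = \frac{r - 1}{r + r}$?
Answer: $4$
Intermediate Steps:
$z{\left(r \right)} = \frac{-1 + r}{2 r}$
$V^{2}{\left(2 \left(-1\right),\sqrt{-2 + z{\left(-2 \right)}} \right)} = \left(2 \left(-1\right)\right)^{2} = \left(-2\right)^{2} = 4$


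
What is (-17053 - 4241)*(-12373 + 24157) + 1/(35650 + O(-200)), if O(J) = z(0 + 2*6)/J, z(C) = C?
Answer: -447279291334462/1782497 ≈ -2.5093e+8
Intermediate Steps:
O(J) = 12/J (O(J) = (0 + 2*6)/J = (0 + 12)/J = 12/J)
(-17053 - 4241)*(-12373 + 24157) + 1/(35650 + O(-200)) = (-17053 - 4241)*(-12373 + 24157) + 1/(35650 + 12/(-200)) = -21294*11784 + 1/(35650 + 12*(-1/200)) = -250928496 + 1/(35650 - 3/50) = -250928496 + 1/(1782497/50) = -250928496 + 50/1782497 = -447279291334462/1782497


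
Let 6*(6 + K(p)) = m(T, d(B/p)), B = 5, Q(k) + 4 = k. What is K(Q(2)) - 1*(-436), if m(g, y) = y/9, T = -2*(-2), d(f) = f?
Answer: 46435/108 ≈ 429.95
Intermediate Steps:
Q(k) = -4 + k
T = 4
m(g, y) = y/9 (m(g, y) = y*(1/9) = y/9)
K(p) = -6 + 5/(54*p) (K(p) = -6 + ((5/p)/9)/6 = -6 + (5/(9*p))/6 = -6 + 5/(54*p))
K(Q(2)) - 1*(-436) = (-6 + 5/(54*(-4 + 2))) - 1*(-436) = (-6 + (5/54)/(-2)) + 436 = (-6 + (5/54)*(-1/2)) + 436 = (-6 - 5/108) + 436 = -653/108 + 436 = 46435/108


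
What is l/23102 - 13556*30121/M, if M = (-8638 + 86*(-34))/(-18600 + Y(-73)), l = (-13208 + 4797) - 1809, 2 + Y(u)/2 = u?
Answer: -14739085972584470/22258777 ≈ -6.6217e+8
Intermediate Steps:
Y(u) = -4 + 2*u
l = -10220 (l = -8411 - 1809 = -10220)
M = 1927/3125 (M = (-8638 + 86*(-34))/(-18600 + (-4 + 2*(-73))) = (-8638 - 2924)/(-18600 + (-4 - 146)) = -11562/(-18600 - 150) = -11562/(-18750) = -11562*(-1/18750) = 1927/3125 ≈ 0.61664)
l/23102 - 13556*30121/M = -10220/23102 - 13556/((1927/3125)/30121) = -10220*1/23102 - 13556/((1927/3125)*(1/30121)) = -5110/11551 - 13556/1927/94128125 = -5110/11551 - 13556*94128125/1927 = -5110/11551 - 1276000862500/1927 = -14739085972584470/22258777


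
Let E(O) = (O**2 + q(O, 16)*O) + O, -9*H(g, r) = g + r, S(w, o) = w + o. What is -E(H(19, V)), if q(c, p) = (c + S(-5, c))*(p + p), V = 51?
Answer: -418670/81 ≈ -5168.8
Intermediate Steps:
S(w, o) = o + w
q(c, p) = 2*p*(-5 + 2*c) (q(c, p) = (c + (c - 5))*(p + p) = (c + (-5 + c))*(2*p) = (-5 + 2*c)*(2*p) = 2*p*(-5 + 2*c))
H(g, r) = -g/9 - r/9 (H(g, r) = -(g + r)/9 = -g/9 - r/9)
E(O) = O + O**2 + O*(-160 + 64*O) (E(O) = (O**2 + (2*16*(-5 + 2*O))*O) + O = (O**2 + (-160 + 64*O)*O) + O = (O**2 + O*(-160 + 64*O)) + O = O + O**2 + O*(-160 + 64*O))
-E(H(19, V)) = -(-1/9*19 - 1/9*51)*(-159 + 65*(-1/9*19 - 1/9*51)) = -(-19/9 - 17/3)*(-159 + 65*(-19/9 - 17/3)) = -(-70)*(-159 + 65*(-70/9))/9 = -(-70)*(-159 - 4550/9)/9 = -(-70)*(-5981)/(9*9) = -1*418670/81 = -418670/81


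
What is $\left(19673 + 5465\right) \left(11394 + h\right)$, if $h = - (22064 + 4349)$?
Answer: $-377547622$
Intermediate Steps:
$h = -26413$ ($h = \left(-1\right) 26413 = -26413$)
$\left(19673 + 5465\right) \left(11394 + h\right) = \left(19673 + 5465\right) \left(11394 - 26413\right) = 25138 \left(-15019\right) = -377547622$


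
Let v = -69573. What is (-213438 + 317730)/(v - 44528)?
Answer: -104292/114101 ≈ -0.91403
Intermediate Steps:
(-213438 + 317730)/(v - 44528) = (-213438 + 317730)/(-69573 - 44528) = 104292/(-114101) = 104292*(-1/114101) = -104292/114101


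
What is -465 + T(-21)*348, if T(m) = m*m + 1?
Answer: 153351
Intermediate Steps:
T(m) = 1 + m**2 (T(m) = m**2 + 1 = 1 + m**2)
-465 + T(-21)*348 = -465 + (1 + (-21)**2)*348 = -465 + (1 + 441)*348 = -465 + 442*348 = -465 + 153816 = 153351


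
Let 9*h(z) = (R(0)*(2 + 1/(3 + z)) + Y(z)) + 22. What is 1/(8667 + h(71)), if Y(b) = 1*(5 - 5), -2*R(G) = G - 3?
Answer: 1332/11548147 ≈ 0.00011534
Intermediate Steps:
R(G) = 3/2 - G/2 (R(G) = -(G - 3)/2 = -(-3 + G)/2 = 3/2 - G/2)
Y(b) = 0 (Y(b) = 1*0 = 0)
h(z) = 25/9 + 1/(6*(3 + z)) (h(z) = (((3/2 - ½*0)*(2 + 1/(3 + z)) + 0) + 22)/9 = (((3/2 + 0)*(2 + 1/(3 + z)) + 0) + 22)/9 = ((3*(2 + 1/(3 + z))/2 + 0) + 22)/9 = (((3 + 3/(2*(3 + z))) + 0) + 22)/9 = ((3 + 3/(2*(3 + z))) + 22)/9 = (25 + 3/(2*(3 + z)))/9 = 25/9 + 1/(6*(3 + z)))
1/(8667 + h(71)) = 1/(8667 + (153 + 50*71)/(18*(3 + 71))) = 1/(8667 + (1/18)*(153 + 3550)/74) = 1/(8667 + (1/18)*(1/74)*3703) = 1/(8667 + 3703/1332) = 1/(11548147/1332) = 1332/11548147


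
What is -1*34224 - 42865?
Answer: -77089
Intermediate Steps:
-1*34224 - 42865 = -34224 - 42865 = -77089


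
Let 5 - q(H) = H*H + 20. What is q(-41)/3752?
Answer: -212/469 ≈ -0.45203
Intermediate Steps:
q(H) = -15 - H**2 (q(H) = 5 - (H*H + 20) = 5 - (H**2 + 20) = 5 - (20 + H**2) = 5 + (-20 - H**2) = -15 - H**2)
q(-41)/3752 = (-15 - 1*(-41)**2)/3752 = (-15 - 1*1681)*(1/3752) = (-15 - 1681)*(1/3752) = -1696*1/3752 = -212/469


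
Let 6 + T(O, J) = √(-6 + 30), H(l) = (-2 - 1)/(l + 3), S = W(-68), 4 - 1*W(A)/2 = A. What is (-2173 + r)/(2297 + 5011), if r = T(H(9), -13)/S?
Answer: -52153/175392 + √6/526176 ≈ -0.29735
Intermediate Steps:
W(A) = 8 - 2*A
S = 144 (S = 8 - 2*(-68) = 8 + 136 = 144)
H(l) = -3/(3 + l)
T(O, J) = -6 + 2*√6 (T(O, J) = -6 + √(-6 + 30) = -6 + √24 = -6 + 2*√6)
r = -1/24 + √6/72 (r = (-6 + 2*√6)/144 = (-6 + 2*√6)*(1/144) = -1/24 + √6/72 ≈ -0.0076460)
(-2173 + r)/(2297 + 5011) = (-2173 + (-1/24 + √6/72))/(2297 + 5011) = (-52153/24 + √6/72)/7308 = (-52153/24 + √6/72)*(1/7308) = -52153/175392 + √6/526176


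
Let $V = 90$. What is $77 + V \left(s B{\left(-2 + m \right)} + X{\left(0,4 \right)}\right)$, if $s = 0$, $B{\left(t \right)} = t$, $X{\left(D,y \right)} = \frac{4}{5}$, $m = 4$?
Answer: $149$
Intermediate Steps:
$X{\left(D,y \right)} = \frac{4}{5}$ ($X{\left(D,y \right)} = 4 \cdot \frac{1}{5} = \frac{4}{5}$)
$77 + V \left(s B{\left(-2 + m \right)} + X{\left(0,4 \right)}\right) = 77 + 90 \left(0 \left(-2 + 4\right) + \frac{4}{5}\right) = 77 + 90 \left(0 \cdot 2 + \frac{4}{5}\right) = 77 + 90 \left(0 + \frac{4}{5}\right) = 77 + 90 \cdot \frac{4}{5} = 77 + 72 = 149$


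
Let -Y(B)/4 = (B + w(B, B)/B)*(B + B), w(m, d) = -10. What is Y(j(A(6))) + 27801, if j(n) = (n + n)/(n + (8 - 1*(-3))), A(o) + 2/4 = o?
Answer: 250897/9 ≈ 27877.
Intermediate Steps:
A(o) = -½ + o
j(n) = 2*n/(11 + n) (j(n) = (2*n)/(n + (8 + 3)) = (2*n)/(n + 11) = (2*n)/(11 + n) = 2*n/(11 + n))
Y(B) = -8*B*(B - 10/B) (Y(B) = -4*(B - 10/B)*(B + B) = -4*(B - 10/B)*2*B = -8*B*(B - 10/B))
Y(j(A(6))) + 27801 = (80 - 8*4*(-½ + 6)²/(11 + (-½ + 6))²) + 27801 = (80 - 8*121/(11 + 11/2)²) + 27801 = (80 - 8*(2*(11/2)/(33/2))²) + 27801 = (80 - 8*(2*(11/2)*(2/33))²) + 27801 = (80 - 8*(⅔)²) + 27801 = (80 - 8*4/9) + 27801 = (80 - 32/9) + 27801 = 688/9 + 27801 = 250897/9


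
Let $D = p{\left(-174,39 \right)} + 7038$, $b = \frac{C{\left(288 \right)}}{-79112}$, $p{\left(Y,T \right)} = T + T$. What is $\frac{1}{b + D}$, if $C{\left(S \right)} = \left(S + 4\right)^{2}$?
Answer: $\frac{9889}{70359466} \approx 0.00014055$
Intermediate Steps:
$C{\left(S \right)} = \left(4 + S\right)^{2}$
$p{\left(Y,T \right)} = 2 T$
$b = - \frac{10658}{9889}$ ($b = \frac{\left(4 + 288\right)^{2}}{-79112} = 292^{2} \left(- \frac{1}{79112}\right) = 85264 \left(- \frac{1}{79112}\right) = - \frac{10658}{9889} \approx -1.0778$)
$D = 7116$ ($D = 2 \cdot 39 + 7038 = 78 + 7038 = 7116$)
$\frac{1}{b + D} = \frac{1}{- \frac{10658}{9889} + 7116} = \frac{1}{\frac{70359466}{9889}} = \frac{9889}{70359466}$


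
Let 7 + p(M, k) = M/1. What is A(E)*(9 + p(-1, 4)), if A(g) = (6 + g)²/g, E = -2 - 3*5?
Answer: -121/17 ≈ -7.1176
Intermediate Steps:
p(M, k) = -7 + M (p(M, k) = -7 + M/1 = -7 + M*1 = -7 + M)
E = -17 (E = -2 - 15 = -17)
A(g) = (6 + g)²/g
A(E)*(9 + p(-1, 4)) = ((6 - 17)²/(-17))*(9 + (-7 - 1)) = (-1/17*(-11)²)*(9 - 8) = -1/17*121*1 = -121/17*1 = -121/17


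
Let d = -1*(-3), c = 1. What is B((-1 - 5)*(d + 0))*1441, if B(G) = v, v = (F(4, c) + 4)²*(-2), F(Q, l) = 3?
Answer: -141218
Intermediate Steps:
d = 3
v = -98 (v = (3 + 4)²*(-2) = 7²*(-2) = 49*(-2) = -98)
B(G) = -98
B((-1 - 5)*(d + 0))*1441 = -98*1441 = -141218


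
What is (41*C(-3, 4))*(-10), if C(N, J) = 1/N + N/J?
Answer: 2665/6 ≈ 444.17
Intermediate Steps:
C(N, J) = 1/N + N/J
(41*C(-3, 4))*(-10) = (41*(1/(-3) - 3/4))*(-10) = (41*(-⅓ - 3*¼))*(-10) = (41*(-⅓ - ¾))*(-10) = (41*(-13/12))*(-10) = -533/12*(-10) = 2665/6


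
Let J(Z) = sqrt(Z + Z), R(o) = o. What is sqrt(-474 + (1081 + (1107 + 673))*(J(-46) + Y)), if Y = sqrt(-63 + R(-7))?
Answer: sqrt(-474 + 2861*I*sqrt(70) + 5722*I*sqrt(23)) ≈ 159.54 + 161.02*I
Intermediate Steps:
J(Z) = sqrt(2)*sqrt(Z) (J(Z) = sqrt(2*Z) = sqrt(2)*sqrt(Z))
Y = I*sqrt(70) (Y = sqrt(-63 - 7) = sqrt(-70) = I*sqrt(70) ≈ 8.3666*I)
sqrt(-474 + (1081 + (1107 + 673))*(J(-46) + Y)) = sqrt(-474 + (1081 + (1107 + 673))*(sqrt(2)*sqrt(-46) + I*sqrt(70))) = sqrt(-474 + (1081 + 1780)*(sqrt(2)*(I*sqrt(46)) + I*sqrt(70))) = sqrt(-474 + 2861*(2*I*sqrt(23) + I*sqrt(70))) = sqrt(-474 + 2861*(I*sqrt(70) + 2*I*sqrt(23))) = sqrt(-474 + (2861*I*sqrt(70) + 5722*I*sqrt(23))) = sqrt(-474 + 2861*I*sqrt(70) + 5722*I*sqrt(23))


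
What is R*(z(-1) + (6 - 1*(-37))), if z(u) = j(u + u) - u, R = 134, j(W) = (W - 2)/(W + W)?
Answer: 6030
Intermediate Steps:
j(W) = (-2 + W)/(2*W) (j(W) = (-2 + W)/((2*W)) = (-2 + W)*(1/(2*W)) = (-2 + W)/(2*W))
z(u) = -u + (-2 + 2*u)/(4*u) (z(u) = (-2 + (u + u))/(2*(u + u)) - u = (-2 + 2*u)/(2*((2*u))) - u = (1/(2*u))*(-2 + 2*u)/2 - u = (-2 + 2*u)/(4*u) - u = -u + (-2 + 2*u)/(4*u))
R*(z(-1) + (6 - 1*(-37))) = 134*((1/2 - 1*(-1) - 1/2/(-1)) + (6 - 1*(-37))) = 134*((1/2 + 1 - 1/2*(-1)) + (6 + 37)) = 134*((1/2 + 1 + 1/2) + 43) = 134*(2 + 43) = 134*45 = 6030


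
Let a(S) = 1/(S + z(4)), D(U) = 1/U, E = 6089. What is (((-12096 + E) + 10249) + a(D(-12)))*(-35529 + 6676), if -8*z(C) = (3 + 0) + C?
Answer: -2814379326/23 ≈ -1.2236e+8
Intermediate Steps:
z(C) = -3/8 - C/8 (z(C) = -((3 + 0) + C)/8 = -(3 + C)/8 = -3/8 - C/8)
a(S) = 1/(-7/8 + S) (a(S) = 1/(S + (-3/8 - ⅛*4)) = 1/(S + (-3/8 - ½)) = 1/(S - 7/8) = 1/(-7/8 + S))
(((-12096 + E) + 10249) + a(D(-12)))*(-35529 + 6676) = (((-12096 + 6089) + 10249) + 8/(-7 + 8/(-12)))*(-35529 + 6676) = ((-6007 + 10249) + 8/(-7 + 8*(-1/12)))*(-28853) = (4242 + 8/(-7 - ⅔))*(-28853) = (4242 + 8/(-23/3))*(-28853) = (4242 + 8*(-3/23))*(-28853) = (4242 - 24/23)*(-28853) = (97542/23)*(-28853) = -2814379326/23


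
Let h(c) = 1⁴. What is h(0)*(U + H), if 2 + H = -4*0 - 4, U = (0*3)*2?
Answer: -6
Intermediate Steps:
h(c) = 1
U = 0 (U = 0*2 = 0)
H = -6 (H = -2 + (-4*0 - 4) = -2 + (0 - 4) = -2 - 4 = -6)
h(0)*(U + H) = 1*(0 - 6) = 1*(-6) = -6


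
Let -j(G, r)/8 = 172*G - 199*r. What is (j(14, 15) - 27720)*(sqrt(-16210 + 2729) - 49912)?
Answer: 1153166848 - 23104*I*sqrt(13481) ≈ 1.1532e+9 - 2.6826e+6*I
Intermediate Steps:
j(G, r) = -1376*G + 1592*r (j(G, r) = -8*(172*G - 199*r) = -8*(-199*r + 172*G) = -1376*G + 1592*r)
(j(14, 15) - 27720)*(sqrt(-16210 + 2729) - 49912) = ((-1376*14 + 1592*15) - 27720)*(sqrt(-16210 + 2729) - 49912) = ((-19264 + 23880) - 27720)*(sqrt(-13481) - 49912) = (4616 - 27720)*(I*sqrt(13481) - 49912) = -23104*(-49912 + I*sqrt(13481)) = 1153166848 - 23104*I*sqrt(13481)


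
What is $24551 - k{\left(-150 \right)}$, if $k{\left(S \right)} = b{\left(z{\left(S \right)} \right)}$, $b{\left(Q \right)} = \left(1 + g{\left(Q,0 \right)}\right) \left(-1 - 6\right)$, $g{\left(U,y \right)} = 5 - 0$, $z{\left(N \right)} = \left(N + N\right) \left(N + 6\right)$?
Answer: $24593$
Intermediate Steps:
$z{\left(N \right)} = 2 N \left(6 + N\right)$
$g{\left(U,y \right)} = 5$ ($g{\left(U,y \right)} = 5 + 0 = 5$)
$b{\left(Q \right)} = -42$ ($b{\left(Q \right)} = \left(1 + 5\right) \left(-1 - 6\right) = 6 \left(-7\right) = -42$)
$k{\left(S \right)} = -42$
$24551 - k{\left(-150 \right)} = 24551 - -42 = 24551 + 42 = 24593$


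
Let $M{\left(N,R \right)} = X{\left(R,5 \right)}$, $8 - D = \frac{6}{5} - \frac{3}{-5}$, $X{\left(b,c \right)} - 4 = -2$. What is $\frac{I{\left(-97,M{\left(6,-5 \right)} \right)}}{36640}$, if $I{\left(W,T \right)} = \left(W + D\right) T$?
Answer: $- \frac{227}{45800} \approx -0.0049563$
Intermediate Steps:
$X{\left(b,c \right)} = 2$ ($X{\left(b,c \right)} = 4 - 2 = 2$)
$D = \frac{31}{5}$ ($D = 8 - \left(\frac{6}{5} - \frac{3}{-5}\right) = 8 - \left(6 \cdot \frac{1}{5} - - \frac{3}{5}\right) = 8 - \left(\frac{6}{5} + \frac{3}{5}\right) = 8 - \frac{9}{5} = \frac{31}{5} \approx 6.2$)
$M{\left(N,R \right)} = 2$
$I{\left(W,T \right)} = T \left(\frac{31}{5} + W\right)$ ($I{\left(W,T \right)} = \left(W + \frac{31}{5}\right) T = \left(\frac{31}{5} + W\right) T = T \left(\frac{31}{5} + W\right)$)
$\frac{I{\left(-97,M{\left(6,-5 \right)} \right)}}{36640} = \frac{\frac{1}{5} \cdot 2 \left(31 + 5 \left(-97\right)\right)}{36640} = \frac{1}{5} \cdot 2 \left(31 - 485\right) \frac{1}{36640} = \frac{1}{5} \cdot 2 \left(-454\right) \frac{1}{36640} = \left(- \frac{908}{5}\right) \frac{1}{36640} = - \frac{227}{45800}$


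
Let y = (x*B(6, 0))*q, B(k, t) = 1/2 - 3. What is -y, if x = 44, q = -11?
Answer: -1210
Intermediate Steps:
B(k, t) = -5/2 (B(k, t) = 1*(½) - 3 = ½ - 3 = -5/2)
y = 1210 (y = (44*(-5/2))*(-11) = -110*(-11) = 1210)
-y = -1*1210 = -1210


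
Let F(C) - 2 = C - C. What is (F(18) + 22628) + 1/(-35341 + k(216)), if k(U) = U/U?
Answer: 799744199/35340 ≈ 22630.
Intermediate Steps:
F(C) = 2 (F(C) = 2 + (C - C) = 2 + 0 = 2)
k(U) = 1
(F(18) + 22628) + 1/(-35341 + k(216)) = (2 + 22628) + 1/(-35341 + 1) = 22630 + 1/(-35340) = 22630 - 1/35340 = 799744199/35340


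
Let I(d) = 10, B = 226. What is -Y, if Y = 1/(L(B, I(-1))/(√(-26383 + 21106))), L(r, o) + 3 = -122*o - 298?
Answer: I*√5277/1521 ≈ 0.04776*I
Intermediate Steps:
L(r, o) = -301 - 122*o (L(r, o) = -3 + (-122*o - 298) = -3 + (-298 - 122*o) = -301 - 122*o)
Y = -I*√5277/1521 (Y = 1/((-301 - 122*10)/(√(-26383 + 21106))) = 1/((-301 - 1220)/(√(-5277))) = 1/(-1521*(-I*√5277/5277)) = 1/(-(-507)*I*√5277/1759) = 1/(507*I*√5277/1759) = -I*√5277/1521 ≈ -0.04776*I)
-Y = -(-1)*I*√5277/1521 = I*√5277/1521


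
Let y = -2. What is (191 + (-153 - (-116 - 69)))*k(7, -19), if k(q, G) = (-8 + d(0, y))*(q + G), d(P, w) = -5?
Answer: 34788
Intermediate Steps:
k(q, G) = -13*G - 13*q (k(q, G) = (-8 - 5)*(q + G) = -13*(G + q) = -13*G - 13*q)
(191 + (-153 - (-116 - 69)))*k(7, -19) = (191 + (-153 - (-116 - 69)))*(-13*(-19) - 13*7) = (191 + (-153 - 1*(-185)))*(247 - 91) = (191 + (-153 + 185))*156 = (191 + 32)*156 = 223*156 = 34788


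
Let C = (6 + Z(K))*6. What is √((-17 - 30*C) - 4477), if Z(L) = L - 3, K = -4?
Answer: I*√4314 ≈ 65.681*I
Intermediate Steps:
Z(L) = -3 + L
C = -6 (C = (6 + (-3 - 4))*6 = (6 - 7)*6 = -1*6 = -6)
√((-17 - 30*C) - 4477) = √((-17 - 30*(-6)) - 4477) = √((-17 + 180) - 4477) = √(163 - 4477) = √(-4314) = I*√4314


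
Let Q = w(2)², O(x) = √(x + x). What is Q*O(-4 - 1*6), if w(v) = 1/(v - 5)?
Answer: 2*I*√5/9 ≈ 0.4969*I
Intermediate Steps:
O(x) = √2*√x (O(x) = √(2*x) = √2*√x)
w(v) = 1/(-5 + v)
Q = ⅑ (Q = (1/(-5 + 2))² = (1/(-3))² = (-⅓)² = ⅑ ≈ 0.11111)
Q*O(-4 - 1*6) = (√2*√(-4 - 1*6))/9 = (√2*√(-4 - 6))/9 = (√2*√(-10))/9 = (√2*(I*√10))/9 = (2*I*√5)/9 = 2*I*√5/9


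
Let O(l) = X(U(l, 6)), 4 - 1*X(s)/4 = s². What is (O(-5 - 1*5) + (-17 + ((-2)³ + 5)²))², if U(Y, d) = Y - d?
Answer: 1032256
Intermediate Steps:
X(s) = 16 - 4*s²
O(l) = 16 - 4*(-6 + l)² (O(l) = 16 - 4*(l - 1*6)² = 16 - 4*(l - 6)² = 16 - 4*(-6 + l)²)
(O(-5 - 1*5) + (-17 + ((-2)³ + 5)²))² = ((16 - 4*(-6 + (-5 - 1*5))²) + (-17 + ((-2)³ + 5)²))² = ((16 - 4*(-6 + (-5 - 5))²) + (-17 + (-8 + 5)²))² = ((16 - 4*(-6 - 10)²) + (-17 + (-3)²))² = ((16 - 4*(-16)²) + (-17 + 9))² = ((16 - 4*256) - 8)² = ((16 - 1024) - 8)² = (-1008 - 8)² = (-1016)² = 1032256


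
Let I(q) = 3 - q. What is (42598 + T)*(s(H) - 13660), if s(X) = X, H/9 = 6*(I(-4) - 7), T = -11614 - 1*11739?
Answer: -262886700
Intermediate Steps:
T = -23353 (T = -11614 - 11739 = -23353)
H = 0 (H = 9*(6*((3 - 1*(-4)) - 7)) = 9*(6*((3 + 4) - 7)) = 9*(6*(7 - 7)) = 9*(6*0) = 9*0 = 0)
(42598 + T)*(s(H) - 13660) = (42598 - 23353)*(0 - 13660) = 19245*(-13660) = -262886700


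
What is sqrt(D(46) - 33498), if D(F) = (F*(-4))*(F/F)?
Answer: I*sqrt(33682) ≈ 183.53*I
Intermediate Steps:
D(F) = -4*F (D(F) = -4*F*1 = -4*F)
sqrt(D(46) - 33498) = sqrt(-4*46 - 33498) = sqrt(-184 - 33498) = sqrt(-33682) = I*sqrt(33682)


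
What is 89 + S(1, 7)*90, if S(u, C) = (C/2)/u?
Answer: 404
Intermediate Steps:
S(u, C) = C/(2*u) (S(u, C) = (C*(1/2))/u = (C/2)/u = C/(2*u))
89 + S(1, 7)*90 = 89 + ((1/2)*7/1)*90 = 89 + ((1/2)*7*1)*90 = 89 + (7/2)*90 = 89 + 315 = 404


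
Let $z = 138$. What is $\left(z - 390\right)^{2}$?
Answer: $63504$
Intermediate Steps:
$\left(z - 390\right)^{2} = \left(138 - 390\right)^{2} = \left(-252\right)^{2} = 63504$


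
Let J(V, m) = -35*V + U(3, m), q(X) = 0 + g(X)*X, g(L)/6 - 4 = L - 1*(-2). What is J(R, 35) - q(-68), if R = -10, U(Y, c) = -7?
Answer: -24953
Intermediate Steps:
g(L) = 36 + 6*L (g(L) = 24 + 6*(L - 1*(-2)) = 24 + 6*(L + 2) = 24 + 6*(2 + L) = 24 + (12 + 6*L) = 36 + 6*L)
q(X) = X*(36 + 6*X) (q(X) = 0 + (36 + 6*X)*X = 0 + X*(36 + 6*X) = X*(36 + 6*X))
J(V, m) = -7 - 35*V (J(V, m) = -35*V - 7 = -7 - 35*V)
J(R, 35) - q(-68) = (-7 - 35*(-10)) - 6*(-68)*(6 - 68) = (-7 + 350) - 6*(-68)*(-62) = 343 - 1*25296 = 343 - 25296 = -24953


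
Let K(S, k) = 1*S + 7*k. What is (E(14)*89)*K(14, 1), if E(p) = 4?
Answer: 7476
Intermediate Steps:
K(S, k) = S + 7*k
(E(14)*89)*K(14, 1) = (4*89)*(14 + 7*1) = 356*(14 + 7) = 356*21 = 7476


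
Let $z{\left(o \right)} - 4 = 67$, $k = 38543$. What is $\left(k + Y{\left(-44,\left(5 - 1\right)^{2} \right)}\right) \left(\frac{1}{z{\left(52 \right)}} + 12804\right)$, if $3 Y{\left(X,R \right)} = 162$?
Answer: $\frac{35087953745}{71} \approx 4.942 \cdot 10^{8}$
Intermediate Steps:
$z{\left(o \right)} = 71$ ($z{\left(o \right)} = 4 + 67 = 71$)
$Y{\left(X,R \right)} = 54$ ($Y{\left(X,R \right)} = \frac{1}{3} \cdot 162 = 54$)
$\left(k + Y{\left(-44,\left(5 - 1\right)^{2} \right)}\right) \left(\frac{1}{z{\left(52 \right)}} + 12804\right) = \left(38543 + 54\right) \left(\frac{1}{71} + 12804\right) = 38597 \left(\frac{1}{71} + 12804\right) = 38597 \cdot \frac{909085}{71} = \frac{35087953745}{71}$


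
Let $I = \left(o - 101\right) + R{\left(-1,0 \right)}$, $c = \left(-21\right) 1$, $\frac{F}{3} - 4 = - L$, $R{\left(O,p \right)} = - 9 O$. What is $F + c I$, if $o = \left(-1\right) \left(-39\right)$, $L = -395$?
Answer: $2310$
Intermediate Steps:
$F = 1197$ ($F = 12 + 3 \left(\left(-1\right) \left(-395\right)\right) = 12 + 3 \cdot 395 = 12 + 1185 = 1197$)
$c = -21$
$o = 39$
$I = -53$ ($I = \left(39 - 101\right) - -9 = -62 + 9 = -53$)
$F + c I = 1197 - -1113 = 1197 + 1113 = 2310$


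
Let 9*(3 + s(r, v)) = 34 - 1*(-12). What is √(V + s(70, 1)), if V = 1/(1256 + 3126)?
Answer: √364875994/13146 ≈ 1.4530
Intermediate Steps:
s(r, v) = 19/9 (s(r, v) = -3 + (34 - 1*(-12))/9 = -3 + (34 + 12)/9 = -3 + (⅑)*46 = -3 + 46/9 = 19/9)
V = 1/4382 ≈ 0.00022821
√(V + s(70, 1)) = √(1/4382 + 19/9) = √(83267/39438) = √364875994/13146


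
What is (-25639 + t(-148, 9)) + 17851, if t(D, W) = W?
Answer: -7779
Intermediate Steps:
(-25639 + t(-148, 9)) + 17851 = (-25639 + 9) + 17851 = -25630 + 17851 = -7779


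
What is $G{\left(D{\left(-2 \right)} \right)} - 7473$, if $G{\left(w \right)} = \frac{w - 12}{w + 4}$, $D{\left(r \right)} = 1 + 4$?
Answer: $- \frac{67264}{9} \approx -7473.8$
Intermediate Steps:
$D{\left(r \right)} = 5$
$G{\left(w \right)} = \frac{-12 + w}{4 + w}$
$G{\left(D{\left(-2 \right)} \right)} - 7473 = \frac{-12 + 5}{4 + 5} - 7473 = \frac{1}{9} \left(-7\right) - 7473 = - \frac{7}{9} - 7473 = - \frac{67264}{9}$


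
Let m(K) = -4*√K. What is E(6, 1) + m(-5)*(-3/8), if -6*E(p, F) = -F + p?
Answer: -⅚ + 3*I*√5/2 ≈ -0.83333 + 3.3541*I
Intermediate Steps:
E(p, F) = -p/6 + F/6 (E(p, F) = -(-F + p)/6 = -(p - F)/6 = -p/6 + F/6)
E(6, 1) + m(-5)*(-3/8) = (-⅙*6 + (⅙)*1) + (-4*I*√5)*(-3/8) = (-1 + ⅙) + (-4*I*√5)*(-3*⅛) = -⅚ - 4*I*√5*(-3/8) = -⅚ + 3*I*√5/2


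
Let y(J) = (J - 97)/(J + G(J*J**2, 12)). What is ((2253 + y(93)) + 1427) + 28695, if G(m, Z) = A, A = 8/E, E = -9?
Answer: 26838839/829 ≈ 32375.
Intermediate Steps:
A = -8/9 (A = 8/(-9) = 8*(-1/9) = -8/9 ≈ -0.88889)
G(m, Z) = -8/9
y(J) = (-97 + J)/(-8/9 + J) (y(J) = (J - 97)/(J - 8/9) = (-97 + J)/(-8/9 + J))
((2253 + y(93)) + 1427) + 28695 = ((2253 + 9*(-97 + 93)/(-8 + 9*93)) + 1427) + 28695 = ((2253 + 9*(-4)/(-8 + 837)) + 1427) + 28695 = ((2253 + 9*(-4)/829) + 1427) + 28695 = ((2253 + 9*(1/829)*(-4)) + 1427) + 28695 = ((2253 - 36/829) + 1427) + 28695 = (1867701/829 + 1427) + 28695 = 3050684/829 + 28695 = 26838839/829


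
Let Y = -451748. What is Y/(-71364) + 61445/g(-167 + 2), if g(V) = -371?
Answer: -1054340618/6619011 ≈ -159.29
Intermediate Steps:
Y/(-71364) + 61445/g(-167 + 2) = -451748/(-71364) + 61445/(-371) = -451748*(-1/71364) + 61445*(-1/371) = 112937/17841 - 61445/371 = -1054340618/6619011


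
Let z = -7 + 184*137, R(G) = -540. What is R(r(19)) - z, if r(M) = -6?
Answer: -25741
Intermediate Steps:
z = 25201 (z = -7 + 25208 = 25201)
R(r(19)) - z = -540 - 1*25201 = -540 - 25201 = -25741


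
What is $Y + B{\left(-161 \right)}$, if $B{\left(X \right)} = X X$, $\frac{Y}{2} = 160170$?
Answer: $346261$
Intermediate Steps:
$Y = 320340$ ($Y = 2 \cdot 160170 = 320340$)
$B{\left(X \right)} = X^{2}$
$Y + B{\left(-161 \right)} = 320340 + \left(-161\right)^{2} = 320340 + 25921 = 346261$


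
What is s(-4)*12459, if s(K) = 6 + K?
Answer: 24918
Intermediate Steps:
s(-4)*12459 = (6 - 4)*12459 = 2*12459 = 24918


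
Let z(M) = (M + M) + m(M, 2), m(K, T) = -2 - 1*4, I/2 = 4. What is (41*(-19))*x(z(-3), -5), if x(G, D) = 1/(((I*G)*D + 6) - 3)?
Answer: -779/483 ≈ -1.6128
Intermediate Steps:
I = 8 (I = 2*4 = 8)
m(K, T) = -6 (m(K, T) = -2 - 4 = -6)
z(M) = -6 + 2*M (z(M) = (M + M) - 6 = 2*M - 6 = -6 + 2*M)
x(G, D) = 1/(3 + 8*D*G) (x(G, D) = 1/(((8*G)*D + 6) - 3) = 1/((8*D*G + 6) - 3) = 1/((6 + 8*D*G) - 3) = 1/(3 + 8*D*G))
(41*(-19))*x(z(-3), -5) = (41*(-19))/(3 + 8*(-5)*(-6 + 2*(-3))) = -779/(3 + 8*(-5)*(-6 - 6)) = -779/(3 + 8*(-5)*(-12)) = -779/(3 + 480) = -779/483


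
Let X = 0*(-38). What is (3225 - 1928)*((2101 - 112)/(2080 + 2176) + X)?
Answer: 2579733/4256 ≈ 606.14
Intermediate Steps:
X = 0
(3225 - 1928)*((2101 - 112)/(2080 + 2176) + X) = (3225 - 1928)*((2101 - 112)/(2080 + 2176) + 0) = 1297*(1989/4256 + 0) = 1297*(1989/4256) = 2579733/4256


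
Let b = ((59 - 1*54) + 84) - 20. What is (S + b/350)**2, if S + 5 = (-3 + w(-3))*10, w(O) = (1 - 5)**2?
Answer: 1920104761/122500 ≈ 15674.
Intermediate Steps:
w(O) = 16 (w(O) = (-4)**2 = 16)
b = 69 (b = ((59 - 54) + 84) - 20 = (5 + 84) - 20 = 89 - 20 = 69)
S = 125 (S = -5 + (-3 + 16)*10 = -5 + 13*10 = -5 + 130 = 125)
(S + b/350)**2 = (125 + 69/350)**2 = (43819/350)**2 = 1920104761/122500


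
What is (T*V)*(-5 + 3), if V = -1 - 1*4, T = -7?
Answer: -70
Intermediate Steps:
V = -5 (V = -1 - 4 = -5)
(T*V)*(-5 + 3) = (-7*(-5))*(-5 + 3) = 35*(-2) = -70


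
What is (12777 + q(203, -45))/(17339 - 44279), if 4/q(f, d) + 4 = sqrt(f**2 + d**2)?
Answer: -276098201/582146460 - sqrt(43234)/291073230 ≈ -0.47428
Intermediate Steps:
q(f, d) = 4/(-4 + sqrt(d**2 + f**2)) (q(f, d) = 4/(-4 + sqrt(f**2 + d**2)) = 4/(-4 + sqrt(d**2 + f**2)))
(12777 + q(203, -45))/(17339 - 44279) = (12777 + 4/(-4 + sqrt((-45)**2 + 203**2)))/(17339 - 44279) = (12777 + 4/(-4 + sqrt(2025 + 41209)))/(-26940) = (12777 + 4/(-4 + sqrt(43234)))*(-1/26940) = -4259/8980 - 1/(6735*(-4 + sqrt(43234)))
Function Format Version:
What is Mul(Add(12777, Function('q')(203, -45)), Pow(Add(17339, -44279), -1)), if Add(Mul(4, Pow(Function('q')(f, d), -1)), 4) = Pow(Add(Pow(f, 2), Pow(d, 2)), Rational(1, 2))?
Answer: Add(Rational(-276098201, 582146460), Mul(Rational(-1, 291073230), Pow(43234, Rational(1, 2)))) ≈ -0.47428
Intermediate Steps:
Function('q')(f, d) = Mul(4, Pow(Add(-4, Pow(Add(Pow(d, 2), Pow(f, 2)), Rational(1, 2))), -1)) (Function('q')(f, d) = Mul(4, Pow(Add(-4, Pow(Add(Pow(f, 2), Pow(d, 2)), Rational(1, 2))), -1)) = Mul(4, Pow(Add(-4, Pow(Add(Pow(d, 2), Pow(f, 2)), Rational(1, 2))), -1)))
Mul(Add(12777, Function('q')(203, -45)), Pow(Add(17339, -44279), -1)) = Mul(Add(12777, Mul(4, Pow(Add(-4, Pow(Add(Pow(-45, 2), Pow(203, 2)), Rational(1, 2))), -1))), Pow(Add(17339, -44279), -1)) = Mul(Add(12777, Mul(4, Pow(Add(-4, Pow(Add(2025, 41209), Rational(1, 2))), -1))), Pow(-26940, -1)) = Mul(Add(12777, Mul(4, Pow(Add(-4, Pow(43234, Rational(1, 2))), -1))), Rational(-1, 26940)) = Add(Rational(-4259, 8980), Mul(Rational(-1, 6735), Pow(Add(-4, Pow(43234, Rational(1, 2))), -1)))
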